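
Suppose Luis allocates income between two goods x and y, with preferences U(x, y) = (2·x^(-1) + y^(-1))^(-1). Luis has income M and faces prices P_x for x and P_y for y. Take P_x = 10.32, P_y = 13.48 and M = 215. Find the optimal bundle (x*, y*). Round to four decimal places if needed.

x* = 11.5219, y* = 7.1286

Substitute y = (y/x)·x into the budget: x* = M/(P_x + P_y·(y/x)).
Numerically y/x = 0.6187, so x* = 215/(10.32 + 13.48·0.6187) = 11.5219 and y* = 0.6187·11.5219 = 7.1286.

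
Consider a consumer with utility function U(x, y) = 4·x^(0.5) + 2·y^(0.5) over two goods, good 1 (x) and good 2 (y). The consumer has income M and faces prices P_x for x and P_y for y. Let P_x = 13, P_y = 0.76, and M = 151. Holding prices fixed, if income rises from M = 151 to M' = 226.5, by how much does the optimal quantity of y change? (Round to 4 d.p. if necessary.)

Substitute y = (y/x)·x into the budget: x* = M/(P_x + P_y·(y/x)).
Numerically y/x = 73.147507, so x* = 151/(13 + 0.76·73.147507) = 2.2014 and y* = 73.147507·2.2014 = 161.0284.
At M' = 226.5: y* = 241.5425. Change: 241.5425 − 161.0284 = 80.5142.

Δy* = 80.5142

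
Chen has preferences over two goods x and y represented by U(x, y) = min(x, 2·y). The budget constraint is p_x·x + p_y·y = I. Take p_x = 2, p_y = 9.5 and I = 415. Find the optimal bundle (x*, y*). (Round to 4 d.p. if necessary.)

x* = 61.4815, y* = 30.7407

Demand: x*(p_x,p_y,I) = 2·I/(2·p_x + p_y), y* = I/(2·p_x + p_y).
Here 2·2 + 9.5 = 13.5, giving x* = 61.4815 and y* = 30.7407.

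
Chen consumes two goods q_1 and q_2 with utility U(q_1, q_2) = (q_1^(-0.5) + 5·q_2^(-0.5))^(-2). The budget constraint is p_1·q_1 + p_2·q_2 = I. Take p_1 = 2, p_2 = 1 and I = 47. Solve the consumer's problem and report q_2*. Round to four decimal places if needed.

q_2* = 32.8468

MU_q_1 ∝ q_1^(-1.5), MU_q_2 ∝ 5·q_2^(-1.5), so MRS = (1/5)·(q_2/q_1)^(1.5) = p_1/p_2.
Solve for the ratio: q_2/q_1 = [5·p_1/p_2]^(2/3).
With the ratio pinned down, the budget gives q_1* = I/(p_1 + p_2·(q_2/q_1)) and q_2* = (q_2/q_1)·q_1*.
Numerically q_2/q_1 = 4.641589, so q_1* = 47/(2 + 1·4.641589) = 7.0766 and q_2* = 4.641589·7.0766 = 32.8468.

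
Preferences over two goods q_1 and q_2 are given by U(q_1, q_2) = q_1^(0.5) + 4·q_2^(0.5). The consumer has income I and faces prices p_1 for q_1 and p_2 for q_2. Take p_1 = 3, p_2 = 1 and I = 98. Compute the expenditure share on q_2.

With the ratio pinned down, the budget gives q_1* = I/(p_1 + p_2·(q_2/q_1)) and q_2* = (q_2/q_1)·q_1*.
Numerically q_2/q_1 = 144, so q_1* = 98/(3 + 1·144) = 0.6667 and q_2* = 144·0.6667 = 96.
Expenditure on q_2: 1·96 = 96; share = 0.9796.

share on q_2 = 0.9796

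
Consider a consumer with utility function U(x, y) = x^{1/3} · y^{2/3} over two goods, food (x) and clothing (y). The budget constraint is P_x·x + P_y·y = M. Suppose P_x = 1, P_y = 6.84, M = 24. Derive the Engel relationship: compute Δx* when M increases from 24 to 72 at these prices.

Tangency: MRS = (1/2)·y/x = P_x/P_y.
So 1/3·P_y·y = 2/3·P_x·x; combined with the budget, a share 1/3 of income goes to x.
Demand: x*(P_x,P_y,M) = 1/3·M/P_x and y* = 2/3·M/P_y.
At P_x=1, P_y=6.84, M=24: x* = 1/3·24/1 = 8.
At M' = 72: x* = 24. Change: 24 − 8 = 16.

Δx* = 16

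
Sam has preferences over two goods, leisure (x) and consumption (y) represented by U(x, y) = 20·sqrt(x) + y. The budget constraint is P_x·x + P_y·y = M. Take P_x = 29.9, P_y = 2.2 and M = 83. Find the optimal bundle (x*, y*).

Plugging in: x* = (10·2.2/29.9)² = 0.5414, y* = 30.3694.

x* = 0.5414, y* = 30.3694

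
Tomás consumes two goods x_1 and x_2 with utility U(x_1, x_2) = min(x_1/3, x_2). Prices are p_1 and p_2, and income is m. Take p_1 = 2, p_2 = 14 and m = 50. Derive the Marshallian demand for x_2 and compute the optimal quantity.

x_2* = 2.5

Leontief preferences: the optimum is at the kink where x_1/3 = x_2/1, i.e. x_2 = (1/3)·x_1.
Budget: p_1·x_1 + p_2·(1/3)·x_1 = m, so (3·p_1 + p_2)·x_1 = 3·m.
Demand: x_1*(p_1,p_2,m) = 3·m/(3·p_1 + p_2), x_2* = m/(3·p_1 + p_2).
Here 3·2 + 14 = 20, giving x_2* = 2.5.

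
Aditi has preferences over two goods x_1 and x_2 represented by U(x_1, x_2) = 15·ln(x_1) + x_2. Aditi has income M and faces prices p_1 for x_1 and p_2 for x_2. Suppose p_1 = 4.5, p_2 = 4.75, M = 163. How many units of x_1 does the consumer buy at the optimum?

x_1* = 15.8333

Set MRS = p_1/p_2: (15/x_1)/1 = p_1/p_2.
So x_1*(p_1,p_2) = 15·p_2/p_1, independent of income; and x_2* = (M − 15·p_2)/p_2.
At the given prices: x_1* = 15·4.75/4.5 = 15.8333.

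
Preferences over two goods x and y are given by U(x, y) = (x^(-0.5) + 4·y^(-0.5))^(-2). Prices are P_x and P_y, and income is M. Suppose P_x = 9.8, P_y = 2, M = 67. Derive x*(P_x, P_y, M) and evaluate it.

x* = 2.7528

MU_x ∝ x^(-1.5), MU_y ∝ 4·y^(-1.5), so MRS = (1/4)·(y/x)^(1.5) = P_x/P_y.
Hence y/x = (4·P_x/P_y)^(1/(1.5)), i.e. raised to the 2/3 power.
With the ratio pinned down, the budget gives x* = M/(P_x + P_y·(y/x)) and y* = (y/x)·x*.
Numerically y/x = 7.269492, so x* = 67/(9.8 + 2·7.269492) = 2.7528.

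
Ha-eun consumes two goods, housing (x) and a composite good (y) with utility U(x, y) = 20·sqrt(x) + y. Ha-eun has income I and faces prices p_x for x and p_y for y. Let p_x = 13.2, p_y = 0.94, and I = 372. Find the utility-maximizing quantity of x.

Utility is quasi-linear in y; the FOC for x is 10/√x = p_x/p_y.
Thus x* = (10·p_y/p_x)² — independent of I — with the rest of income spent on y.
Plugging in: x* = (10·0.94/13.2)² = 0.5071.

x* = 0.5071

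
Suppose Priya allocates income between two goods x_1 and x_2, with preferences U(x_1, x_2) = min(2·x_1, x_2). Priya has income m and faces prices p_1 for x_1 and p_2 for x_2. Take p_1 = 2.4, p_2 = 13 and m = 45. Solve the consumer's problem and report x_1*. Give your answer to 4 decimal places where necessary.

Demand: x_1*(p_1,p_2,m) = m/(p_1 + 2·p_2), x_2* = 2·m/(p_1 + 2·p_2).
Here 2.4 + 2·13 = 28.4, giving x_1* = 1.5845.

x_1* = 1.5845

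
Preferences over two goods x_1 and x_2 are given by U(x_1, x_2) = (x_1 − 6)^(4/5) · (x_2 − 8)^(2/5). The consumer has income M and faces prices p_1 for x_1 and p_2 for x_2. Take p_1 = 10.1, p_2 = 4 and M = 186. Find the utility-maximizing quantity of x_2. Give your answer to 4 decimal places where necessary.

x_2* = 15.7833

MRS = 2·(x_2−8)/(x_1−6). Tangency with p_1/p_2 gives x_2−8 = (1/2)·(p_1/p_2)·(x_1−6).
After buying the subsistence bundle (6, 8), a share 2/3 of the remaining income goes to x_1: x_1* = 6 + 2/3·(M − 6p_1 − 8p_2)/p_1.
Discretionary income = 186 − 6·10.1 − 8·4 = 93.4; x_2* = 8 + 1/3·93.4/4 = 15.7833.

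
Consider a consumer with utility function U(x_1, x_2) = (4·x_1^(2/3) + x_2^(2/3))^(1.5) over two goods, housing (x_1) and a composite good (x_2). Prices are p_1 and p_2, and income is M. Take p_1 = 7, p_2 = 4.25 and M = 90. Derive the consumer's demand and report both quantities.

x_1* = 12.3343, x_2* = 0.8611

MRS = MU_x_1/MU_x_2 = 4·(x_2/x_1)^(1/3). Set equal to p_1/p_2.
Hence x_2/x_1 = ((1/4)·p_1/p_2)^(1/(1/3)), i.e. raised to the 3 power.
With the ratio pinned down, the budget gives x_1* = M/(p_1 + p_2·(x_2/x_1)) and x_2* = (x_2/x_1)·x_1*.
Numerically x_2/x_1 = 0.069815, so x_1* = 90/(7 + 4.25·0.069815) = 12.3343 and x_2* = 0.069815·12.3343 = 0.8611.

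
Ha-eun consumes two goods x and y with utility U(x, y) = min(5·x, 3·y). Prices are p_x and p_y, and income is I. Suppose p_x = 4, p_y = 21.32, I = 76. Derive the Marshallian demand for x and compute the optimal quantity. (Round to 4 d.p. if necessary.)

With perfect complements, no substitution: consume in ratio x:y = 3:5.
Budget: p_x·x + p_y·(5/3)·x = I, so (3·p_x + 5·p_y)·x = 3·I.
Demand: x*(p_x,p_y,I) = 3·I/(3·p_x + 5·p_y), y* = 5·I/(3·p_x + 5·p_y).
Here 3·4 + 5·21.32 = 118.6, giving x* = 1.9224.

x* = 1.9224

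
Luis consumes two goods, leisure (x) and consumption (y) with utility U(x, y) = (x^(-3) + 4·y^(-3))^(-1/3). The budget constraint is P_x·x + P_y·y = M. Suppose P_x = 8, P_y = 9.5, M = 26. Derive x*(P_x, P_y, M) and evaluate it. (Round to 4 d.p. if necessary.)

x* = 1.2458

MU_x ∝ x^(-4), MU_y ∝ 4·y^(-4), so MRS = (1/4)·(y/x)^(4) = P_x/P_y.
Hence y/x = (4·P_x/P_y)^(1/(4)), i.e. raised to the 0.25 power.
Substitute y = (y/x)·x into the budget: x* = M/(P_x + P_y·(y/x)).
Numerically y/x = 1.354742, so x* = 26/(8 + 9.5·1.354742) = 1.2458.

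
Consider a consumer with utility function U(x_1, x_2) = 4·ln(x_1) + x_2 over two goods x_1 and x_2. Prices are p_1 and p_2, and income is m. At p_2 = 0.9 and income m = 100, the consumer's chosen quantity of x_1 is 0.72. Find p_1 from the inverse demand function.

p_1 = 5

Set MRS = p_1/p_2: (4/x_1)/1 = p_1/p_2.
So x_1*(p_1,p_2) = 4·p_2/p_1, independent of income; and x_2* = (m − 4·p_2)/p_2.
Set x_1* = 0.72 in the demand function and solve for p_1: p_1 = 5.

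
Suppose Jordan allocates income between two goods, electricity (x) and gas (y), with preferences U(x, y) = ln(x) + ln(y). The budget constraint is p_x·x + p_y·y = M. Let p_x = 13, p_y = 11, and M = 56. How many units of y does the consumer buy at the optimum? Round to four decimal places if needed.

y* = 2.5455

Demand: x*(p_x,p_y,M) = 0.5·M/p_x and y* = 0.5·M/p_y.
At p_x=13, p_y=11, M=56: y* = 0.5·56/11 = 2.5455.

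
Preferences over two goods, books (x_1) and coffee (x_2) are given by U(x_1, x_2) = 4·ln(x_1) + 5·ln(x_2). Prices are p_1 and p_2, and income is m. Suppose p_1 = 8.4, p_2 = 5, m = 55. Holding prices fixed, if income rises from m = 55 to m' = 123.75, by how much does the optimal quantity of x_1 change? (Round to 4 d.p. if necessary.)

Tangency: MRS = (4/5)·x_2/x_1 = p_1/p_2.
Rearranging, p_2·x_2 = (5/4)·p_1·x_1. Substituting into the budget gives p_1·x_1·(1 + (5/4)) = m.
Demand: x_1*(p_1,p_2,m) = 4/9·m/p_1 and x_2* = 5/9·m/p_2.
At p_1=8.4, p_2=5, m=55: x_1* = 4/9·55/8.4 = 2.9101.
At m' = 123.75: x_1* = 6.5476. Change: 6.5476 − 2.9101 = 3.6376.

Δx_1* = 3.6376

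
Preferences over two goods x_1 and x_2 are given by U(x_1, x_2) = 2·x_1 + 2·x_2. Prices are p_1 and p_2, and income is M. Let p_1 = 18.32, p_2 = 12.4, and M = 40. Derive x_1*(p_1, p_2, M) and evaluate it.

x_1* = 0

Linear utility — the consumer picks whichever good has higher MU/price: 2/18.32 = 0.1092 vs 2/12.4 = 0.1613.
x_2 gives more utility per dollar, so spend all income on x_2: x_2* = M/p_2, x_1* = 0.
Numerically: x_1* = 0, x_2* = 3.2258.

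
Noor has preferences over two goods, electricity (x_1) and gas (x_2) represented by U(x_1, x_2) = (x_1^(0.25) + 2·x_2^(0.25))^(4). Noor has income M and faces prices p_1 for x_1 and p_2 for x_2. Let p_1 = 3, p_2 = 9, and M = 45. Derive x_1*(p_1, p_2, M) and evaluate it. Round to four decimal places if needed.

MRS = MU_x_1/MU_x_2 = (1/2)·(x_2/x_1)^(0.75). Set equal to p_1/p_2.
Hence x_2/x_1 = (2·p_1/p_2)^(1/(0.75)), i.e. raised to the 4/3 power.
With the ratio pinned down, the budget gives x_1* = M/(p_1 + p_2·(x_2/x_1)) and x_2* = (x_2/x_1)·x_1*.
Numerically x_2/x_1 = 0.582387, so x_1* = 45/(3 + 9·0.582387) = 5.4602.

x_1* = 5.4602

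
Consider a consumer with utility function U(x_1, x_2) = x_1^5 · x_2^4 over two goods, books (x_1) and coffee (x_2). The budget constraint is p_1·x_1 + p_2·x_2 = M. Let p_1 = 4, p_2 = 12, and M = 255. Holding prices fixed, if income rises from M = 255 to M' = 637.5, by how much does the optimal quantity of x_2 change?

The MRS is (5/4)·x_2/x_1. Set MRS = p_1/p_2.
So 5·p_2·x_2 = 4·p_1·x_1; combined with the budget, a share 5/9 of income goes to x_1.
Demand: x_1*(p_1,p_2,M) = 5/9·M/p_1 and x_2* = 4/9·M/p_2.
At p_1=4, p_2=12, M=255: x_2* = 4/9·255/12 = 9.4444.
At M' = 637.5: x_2* = 23.6111. Change: 23.6111 − 9.4444 = 14.1667.

Δx_2* = 14.1667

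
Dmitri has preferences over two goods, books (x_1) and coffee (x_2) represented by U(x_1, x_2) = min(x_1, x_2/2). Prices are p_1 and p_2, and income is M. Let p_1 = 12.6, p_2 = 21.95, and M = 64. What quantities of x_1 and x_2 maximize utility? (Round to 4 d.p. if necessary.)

x_1* = 1.1327, x_2* = 2.2655

Demand: x_1*(p_1,p_2,M) = M/(p_1 + 2·p_2), x_2* = 2·M/(p_1 + 2·p_2).
Here 12.6 + 2·21.95 = 56.5, giving x_1* = 1.1327 and x_2* = 2.2655.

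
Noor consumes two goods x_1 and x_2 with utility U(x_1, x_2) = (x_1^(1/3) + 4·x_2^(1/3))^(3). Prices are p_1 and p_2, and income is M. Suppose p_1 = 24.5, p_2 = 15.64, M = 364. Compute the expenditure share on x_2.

share on x_2 = 0.9092

MU_x_1 ∝ x_1^(-2/3), MU_x_2 ∝ 4·x_2^(-2/3), so MRS = (1/4)·(x_2/x_1)^(2/3) = p_1/p_2.
Hence x_2/x_1 = (4·p_1/p_2)^(1/(2/3)), i.e. raised to the 1.5 power.
With the ratio pinned down, the budget gives x_1* = M/(p_1 + p_2·(x_2/x_1)) and x_2* = (x_2/x_1)·x_1*.
Numerically x_2/x_1 = 15.684981, so x_1* = 364/(24.5 + 15.64·15.684981) = 1.3491 and x_2* = 15.684981·1.3491 = 21.1603.
Expenditure on x_2: 15.64·21.1603 = 330.9475; share = 0.9092.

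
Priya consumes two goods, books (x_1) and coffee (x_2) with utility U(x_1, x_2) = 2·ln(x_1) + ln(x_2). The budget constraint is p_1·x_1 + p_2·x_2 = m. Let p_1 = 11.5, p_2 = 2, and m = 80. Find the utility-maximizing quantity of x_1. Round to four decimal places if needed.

x_1* = 4.6377

Tangency: MRS = 2·x_2/x_1 = p_1/p_2.
Rearranging, p_2·x_2 = (1/2)·p_1·x_1. Substituting into the budget gives p_1·x_1·(1 + (1/2)) = m.
Demand: x_1*(p_1,p_2,m) = 2/3·m/p_1 and x_2* = 1/3·m/p_2.
At p_1=11.5, p_2=2, m=80: x_1* = 2/3·80/11.5 = 4.6377.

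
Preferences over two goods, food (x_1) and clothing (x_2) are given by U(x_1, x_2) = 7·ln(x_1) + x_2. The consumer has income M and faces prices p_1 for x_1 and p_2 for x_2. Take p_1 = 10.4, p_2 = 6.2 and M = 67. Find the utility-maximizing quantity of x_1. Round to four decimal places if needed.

So x_1*(p_1,p_2) = 7·p_2/p_1, independent of income; and x_2* = (M − 7·p_2)/p_2.
At the given prices: x_1* = 7·6.2/10.4 = 4.1731.

x_1* = 4.1731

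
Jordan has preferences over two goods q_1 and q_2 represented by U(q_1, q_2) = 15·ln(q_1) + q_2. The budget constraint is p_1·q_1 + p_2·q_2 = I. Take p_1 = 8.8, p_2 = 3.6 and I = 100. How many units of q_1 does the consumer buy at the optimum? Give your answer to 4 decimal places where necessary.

q_1* = 6.1364

So q_1*(p_1,p_2) = 15·p_2/p_1, independent of income; and q_2* = (I − 15·p_2)/p_2.
At the given prices: q_1* = 15·3.6/8.8 = 6.1364.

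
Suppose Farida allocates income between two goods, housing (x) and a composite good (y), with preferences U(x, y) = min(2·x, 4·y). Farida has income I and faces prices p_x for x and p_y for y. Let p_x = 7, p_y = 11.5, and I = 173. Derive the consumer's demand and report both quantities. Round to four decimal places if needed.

Demand: x*(p_x,p_y,I) = 4·I/(4·p_x + 2·p_y), y* = 2·I/(4·p_x + 2·p_y).
Here 4·7 + 2·11.5 = 51, giving x* = 13.5686 and y* = 6.7843.

x* = 13.5686, y* = 6.7843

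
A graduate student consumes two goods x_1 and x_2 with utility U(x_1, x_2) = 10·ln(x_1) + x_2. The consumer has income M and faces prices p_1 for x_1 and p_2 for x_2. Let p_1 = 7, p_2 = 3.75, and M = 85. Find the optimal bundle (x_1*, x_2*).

MU_x_1 = 10/x_1, MU_x_2 = 1. Tangency: 10/x_1 = p_1/p_2.
So x_1*(p_1,p_2) = 10·p_2/p_1, independent of income; and x_2* = (M − 10·p_2)/p_2.
At the given prices: x_1* = 10·3.75/7 = 5.3571, and x_2* = 12.6667.

x_1* = 5.3571, x_2* = 12.6667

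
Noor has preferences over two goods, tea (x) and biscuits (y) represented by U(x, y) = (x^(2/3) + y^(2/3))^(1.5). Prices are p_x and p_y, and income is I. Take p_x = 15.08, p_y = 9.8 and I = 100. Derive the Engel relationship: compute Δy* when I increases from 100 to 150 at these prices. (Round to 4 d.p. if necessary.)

Δy* = 3.5871

MU_x ∝ x^(-1/3), MU_y ∝ y^(-1/3), so MRS = (y/x)^(1/3) = p_x/p_y.
Hence y/x = (p_x/p_y)^(1/(1/3)), i.e. raised to the 3 power.
Substitute y = (y/x)·x into the budget: x* = I/(p_x + p_y·(y/x)).
Numerically y/x = 3.643559, so x* = 100/(15.08 + 9.8·3.643559) = 1.969 and y* = 3.643559·1.969 = 7.1742.
At I' = 150: y* = 10.7613. Change: 10.7613 − 7.1742 = 3.5871.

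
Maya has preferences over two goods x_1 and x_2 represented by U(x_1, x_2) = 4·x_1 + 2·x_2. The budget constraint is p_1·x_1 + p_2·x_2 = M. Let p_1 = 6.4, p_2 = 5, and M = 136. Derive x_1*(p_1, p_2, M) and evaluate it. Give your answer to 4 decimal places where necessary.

x_1* = 21.25

Perfect substitutes: compare marginal utility per dollar. 4/p_1 vs 2/p_2 → 0.625 vs 0.4.
x_1 gives more utility per dollar, so spend all income on x_1: x_1* = M/p_1, x_2* = 0.
Numerically: x_1* = 21.25, x_2* = 0.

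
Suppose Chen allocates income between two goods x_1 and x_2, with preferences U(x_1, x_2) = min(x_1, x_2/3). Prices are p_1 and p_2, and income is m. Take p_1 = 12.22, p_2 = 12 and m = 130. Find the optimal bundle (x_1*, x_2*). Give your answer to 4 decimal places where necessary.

x_1* = 2.696, x_2* = 8.0879

Leontief preferences: the optimum is at the kink where x_1/1 = x_2/3, i.e. x_2 = 3·x_1.
Budget: p_1·x_1 + p_2·3·x_1 = m, so (p_1 + 3·p_2)·x_1 = m.
Demand: x_1*(p_1,p_2,m) = m/(p_1 + 3·p_2), x_2* = 3·m/(p_1 + 3·p_2).
Here 12.22 + 3·12 = 48.22, giving x_1* = 2.696 and x_2* = 8.0879.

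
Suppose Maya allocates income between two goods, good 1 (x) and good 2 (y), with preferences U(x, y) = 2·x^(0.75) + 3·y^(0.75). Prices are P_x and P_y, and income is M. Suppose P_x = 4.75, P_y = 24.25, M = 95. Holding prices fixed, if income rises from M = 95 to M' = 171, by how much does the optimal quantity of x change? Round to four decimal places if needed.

Δx* = 15.4136

MRS = MU_x/MU_y = (2/3)·(y/x)^(0.25). Set equal to P_x/P_y.
Solve for the ratio: y/x = [(3/2)·P_x/P_y]^(4).
Substitute y = (y/x)·x into the budget: x* = M/(P_x + P_y·(y/x)).
Numerically y/x = 0.007452, so x* = 95/(4.75 + 24.25·0.007452) = 19.267.
At M' = 171: x* = 34.6805. Change: 34.6805 − 19.267 = 15.4136.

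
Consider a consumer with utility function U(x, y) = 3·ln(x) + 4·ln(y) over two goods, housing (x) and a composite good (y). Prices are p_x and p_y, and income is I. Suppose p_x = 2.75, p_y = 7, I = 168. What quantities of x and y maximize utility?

x* = 26.1818, y* = 13.7143

MU_x/MU_y = (3·y)/(4·x); tangency sets this equal to p_x/p_y.
So 3·p_y·y = 4·p_x·x; combined with the budget, a share 3/7 of income goes to x.
Demand: x*(p_x,p_y,I) = 3/7·I/p_x and y* = 4/7·I/p_y.
At p_x=2.75, p_y=7, I=168: x* = 3/7·168/2.75 = 26.1818, y* = 13.7143.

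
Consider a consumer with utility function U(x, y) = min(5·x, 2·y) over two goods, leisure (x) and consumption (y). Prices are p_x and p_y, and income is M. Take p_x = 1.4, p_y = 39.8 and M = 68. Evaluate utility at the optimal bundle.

V = 3.3697

With perfect complements, no substitution: consume in ratio x:y = 2:5.
Budget: p_x·x + p_y·(5/2)·x = M, so (2·p_x + 5·p_y)·x = 2·M.
Demand: x*(p_x,p_y,M) = 2·M/(2·p_x + 5·p_y), y* = 5·M/(2·p_x + 5·p_y).
Here 2·1.4 + 5·39.8 = 201.8, giving x* = 0.6739 and y* = 1.6848.
Utility at the optimum: U(0.6739, 1.6848) = 3.3697.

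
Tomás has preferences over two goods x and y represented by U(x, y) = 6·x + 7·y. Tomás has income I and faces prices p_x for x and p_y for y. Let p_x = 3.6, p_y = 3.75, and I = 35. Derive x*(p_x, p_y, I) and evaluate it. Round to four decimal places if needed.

Linear utility — the consumer picks whichever good has higher MU/price: 6/3.6 = 1.6667 vs 7/3.75 = 1.8667.
y gives more utility per dollar, so spend all income on y: y* = I/p_y, x* = 0.
Numerically: x* = 0, y* = 9.3333.

x* = 0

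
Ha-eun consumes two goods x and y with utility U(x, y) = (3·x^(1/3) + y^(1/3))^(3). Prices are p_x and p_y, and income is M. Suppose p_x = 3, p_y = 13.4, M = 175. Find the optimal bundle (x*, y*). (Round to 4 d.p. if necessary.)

MRS = MU_x/MU_y = 3·(y/x)^(2/3). Set equal to p_x/p_y.
Hence y/x = ((1/3)·p_x/p_y)^(1/(2/3)), i.e. raised to the 1.5 power.
Substitute y = (y/x)·x into the budget: x* = M/(p_x + p_y·(y/x)).
Numerically y/x = 0.020387, so x* = 175/(3 + 13.4·0.020387) = 53.4648 and y* = 0.020387·53.4648 = 1.09.

x* = 53.4648, y* = 1.09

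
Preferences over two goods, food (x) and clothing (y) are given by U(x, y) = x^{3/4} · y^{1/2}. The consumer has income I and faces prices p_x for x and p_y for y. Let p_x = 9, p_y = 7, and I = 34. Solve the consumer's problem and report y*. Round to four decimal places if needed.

y* = 1.9429

MU_x/MU_y = (0.75·y)/(0.5·x); tangency sets this equal to p_x/p_y.
Rearranging, p_y·y = (2/3)·p_x·x. Substituting into the budget gives p_x·x·(1 + (2/3)) = I.
Demand: x*(p_x,p_y,I) = 0.6·I/p_x and y* = 0.4·I/p_y.
At p_x=9, p_y=7, I=34: y* = 0.4·34/7 = 1.9429.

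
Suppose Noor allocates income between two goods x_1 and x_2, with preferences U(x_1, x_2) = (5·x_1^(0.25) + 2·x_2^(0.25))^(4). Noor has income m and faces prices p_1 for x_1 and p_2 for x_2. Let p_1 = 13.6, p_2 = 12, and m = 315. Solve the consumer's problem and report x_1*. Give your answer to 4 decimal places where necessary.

From the CES first-order condition, (5/2)·(x_2/x_1)^(0.75) = p_1/p_2.
Hence x_2/x_1 = ((2/5)·p_1/p_2)^(1/(0.75)), i.e. raised to the 4/3 power.
With the ratio pinned down, the budget gives x_1* = m/(p_1 + p_2·(x_2/x_1)) and x_2* = (x_2/x_1)·x_1*.
Numerically x_2/x_1 = 0.348249, so x_1* = 315/(13.6 + 12·0.348249) = 17.7175.

x_1* = 17.7175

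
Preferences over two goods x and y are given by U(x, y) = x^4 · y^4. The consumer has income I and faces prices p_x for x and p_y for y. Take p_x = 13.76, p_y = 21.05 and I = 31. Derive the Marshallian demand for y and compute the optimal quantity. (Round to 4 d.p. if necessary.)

y* = 0.7363

MU_x/MU_y = (4·y)/(4·x); tangency sets this equal to p_x/p_y.
So 4·p_y·y = 4·p_x·x; combined with the budget, a share 0.5 of income goes to x.
Demand: x*(p_x,p_y,I) = 0.5·I/p_x and y* = 0.5·I/p_y.
At p_x=13.76, p_y=21.05, I=31: y* = 0.5·31/21.05 = 0.7363.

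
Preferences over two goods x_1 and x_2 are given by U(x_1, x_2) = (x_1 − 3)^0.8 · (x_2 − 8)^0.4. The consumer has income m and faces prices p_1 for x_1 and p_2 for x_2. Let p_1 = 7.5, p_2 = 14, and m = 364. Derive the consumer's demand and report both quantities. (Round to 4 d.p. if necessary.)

MRS = 2·(x_2−8)/(x_1−3). Tangency with p_1/p_2 gives x_2−8 = (1/2)·(p_1/p_2)·(x_1−3).
Substituting into the budget: x_1* = 3 + 2/3·(m − 3·p_1 − 8·p_2)/p_1, and x_2* = 8 + 1/3·(…)/p_2.
Discretionary income = 364 − 3·7.5 − 8·14 = 229.5; x_1* = 3 + 2/3·229.5/7.5 = 23.4; x_2* = 8 + 1/3·229.5/14 = 13.4643.

x_1* = 23.4, x_2* = 13.4643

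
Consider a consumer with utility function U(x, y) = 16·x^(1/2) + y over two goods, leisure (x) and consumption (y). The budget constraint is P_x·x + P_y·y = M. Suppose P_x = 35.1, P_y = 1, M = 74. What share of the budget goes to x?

Set MRS = P_x/P_y: 8·x^(−1/2) = P_x/P_y.
Thus x* = (8·P_y/P_x)² — independent of M — with the rest of income spent on y.
Plugging in: x* = (8·1/35.1)² = 0.0519, y* = 72.1766.
Expenditure on x: 35.1·0.0519 = 1.8234; share = 0.0246.

share on x = 0.0246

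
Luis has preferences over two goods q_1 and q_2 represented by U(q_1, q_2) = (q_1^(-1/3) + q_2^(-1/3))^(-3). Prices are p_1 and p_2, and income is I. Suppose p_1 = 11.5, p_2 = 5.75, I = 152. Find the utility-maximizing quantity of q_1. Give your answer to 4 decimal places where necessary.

MRS = MU_q_1/MU_q_2 = (q_2/q_1)^(4/3). Set equal to p_1/p_2.
Solve for the ratio: q_2/q_1 = [p_1/p_2]^(0.75).
With the ratio pinned down, the budget gives q_1* = I/(p_1 + p_2·(q_2/q_1)) and q_2* = (q_2/q_1)·q_1*.
Numerically q_2/q_1 = 1.681793, so q_1* = 152/(11.5 + 5.75·1.681793) = 7.1799.

q_1* = 7.1799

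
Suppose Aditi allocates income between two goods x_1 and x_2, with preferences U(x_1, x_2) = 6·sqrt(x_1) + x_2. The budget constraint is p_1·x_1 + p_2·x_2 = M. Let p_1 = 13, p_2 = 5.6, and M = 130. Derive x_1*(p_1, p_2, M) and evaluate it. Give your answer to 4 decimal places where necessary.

Set MRS = p_1/p_2: 3·x_1^(−1/2) = p_1/p_2.
Solve: √x_1 = 3·p_2/p_1, so x_1*(p_1,p_2) = (3·p_2/p_1)², and x_2* = (M − p_1·x_1*)/p_2.
Plugging in: x_1* = (3·5.6/13)² = 1.6701.

x_1* = 1.6701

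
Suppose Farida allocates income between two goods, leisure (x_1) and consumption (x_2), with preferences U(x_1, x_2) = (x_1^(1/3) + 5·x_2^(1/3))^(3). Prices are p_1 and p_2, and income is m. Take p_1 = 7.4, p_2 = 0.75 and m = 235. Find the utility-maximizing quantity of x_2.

With the ratio pinned down, the budget gives x_1* = m/(p_1 + p_2·(x_2/x_1)) and x_2* = (x_2/x_1)·x_1*.
Numerically x_2/x_1 = 346.505946, so x_1* = 235/(7.4 + 0.75·346.505946) = 0.8792 and x_2* = 346.505946·0.8792 = 304.6583.

x_2* = 304.6583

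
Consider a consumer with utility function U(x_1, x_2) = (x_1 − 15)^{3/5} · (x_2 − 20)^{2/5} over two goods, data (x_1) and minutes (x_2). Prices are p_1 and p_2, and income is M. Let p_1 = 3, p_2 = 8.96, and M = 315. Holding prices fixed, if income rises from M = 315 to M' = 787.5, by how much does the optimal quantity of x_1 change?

This is Cobb-Douglas in (x_1−15, x_2−20): tangency gives 0.6·p_2·(x_2−20) = 0.4·p_1·(x_1−15).
After buying the subsistence bundle (15, 20), a share 0.6 of the remaining income goes to x_1: x_1* = 15 + 0.6·(M − 15p_1 − 20p_2)/p_1.
Discretionary income = 315 − 15·3 − 20·8.96 = 90.8; x_1* = 15 + 0.6·90.8/3 = 33.16.
At M' = 787.5: x_1* = 127.66. Change: 127.66 − 33.16 = 94.5.

Δx_1* = 94.5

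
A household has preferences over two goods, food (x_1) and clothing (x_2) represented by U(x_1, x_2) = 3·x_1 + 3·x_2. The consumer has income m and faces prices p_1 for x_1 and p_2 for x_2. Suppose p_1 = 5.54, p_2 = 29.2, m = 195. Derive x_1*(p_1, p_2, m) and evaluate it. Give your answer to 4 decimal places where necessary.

x_1 gives more utility per dollar, so spend all income on x_1: x_1* = m/p_1, x_2* = 0.
Numerically: x_1* = 35.1986, x_2* = 0.

x_1* = 35.1986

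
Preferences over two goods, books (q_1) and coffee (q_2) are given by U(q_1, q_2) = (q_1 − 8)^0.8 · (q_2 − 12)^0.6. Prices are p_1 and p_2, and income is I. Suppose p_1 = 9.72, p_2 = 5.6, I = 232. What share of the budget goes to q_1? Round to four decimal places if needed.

Let q_1' = q_1−8, q_2' = q_2−12. MRS = (4/3)·q_2'/q_1' = p_1/p_2.
After buying the subsistence bundle (8, 12), a share 4/7 of the remaining income goes to q_1: q_1* = 8 + 4/7·(I − 8p_1 − 12p_2)/p_1.
Discretionary income = 232 − 8·9.72 − 12·5.6 = 87.04; q_1* = 8 + 4/7·87.04/9.72 = 13.117; q_2* = 12 + 3/7·87.04/5.6 = 18.6612.
Expenditure on q_1: 9.72·13.117 = 127.4971; share = 0.5496.

share on q_1 = 0.5496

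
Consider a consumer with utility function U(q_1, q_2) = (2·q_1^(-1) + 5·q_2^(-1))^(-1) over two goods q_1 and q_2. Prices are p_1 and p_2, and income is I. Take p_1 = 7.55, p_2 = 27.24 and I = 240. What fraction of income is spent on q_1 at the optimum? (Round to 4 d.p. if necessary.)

share on q_1 = 0.2498

MRS = MU_q_1/MU_q_2 = (2/5)·(q_2/q_1)^(2). Set equal to p_1/p_2.
Solve for the ratio: q_2/q_1 = [(5/2)·p_1/p_2]^(0.5).
Substitute q_2 = (q_2/q_1)·q_1 into the budget: q_1* = I/(p_1 + p_2·(q_2/q_1)).
Numerically q_2/q_1 = 0.832415, so q_1* = 240/(7.55 + 27.24·0.832415) = 7.9405 and q_2* = 0.832415·7.9405 = 6.6098.
Expenditure on q_1: 7.55·7.9405 = 59.9504; share = 0.2498.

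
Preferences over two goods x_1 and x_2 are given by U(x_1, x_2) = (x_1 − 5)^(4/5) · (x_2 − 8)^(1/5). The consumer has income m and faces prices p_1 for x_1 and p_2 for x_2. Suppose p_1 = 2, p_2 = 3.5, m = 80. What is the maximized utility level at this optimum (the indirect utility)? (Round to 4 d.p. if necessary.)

Let x_1' = x_1−5, x_2' = x_2−8. MRS = 4·x_2'/x_1' = p_1/p_2.
Substituting into the budget: x_1* = 5 + 0.8·(m − 5·p_1 − 8·p_2)/p_1, and x_2* = 8 + 0.2·(…)/p_2.
Discretionary income = 80 − 5·2 − 8·3.5 = 42; x_1* = 5 + 0.8·42/2 = 21.8; x_2* = 8 + 0.2·42/3.5 = 10.4.
Utility at the optimum: U(21.8, 10.4) = 11.3839.

V = 11.3839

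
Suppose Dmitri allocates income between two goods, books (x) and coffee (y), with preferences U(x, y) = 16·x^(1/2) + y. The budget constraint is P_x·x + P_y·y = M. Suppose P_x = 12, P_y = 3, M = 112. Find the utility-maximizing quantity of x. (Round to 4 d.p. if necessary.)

Set MRS = P_x/P_y: 8·x^(−1/2) = P_x/P_y.
Solve: √x = 8·P_y/P_x, so x*(P_x,P_y) = (8·P_y/P_x)², and y* = (M − P_x·x*)/P_y.
Plugging in: x* = (8·3/12)² = 4.

x* = 4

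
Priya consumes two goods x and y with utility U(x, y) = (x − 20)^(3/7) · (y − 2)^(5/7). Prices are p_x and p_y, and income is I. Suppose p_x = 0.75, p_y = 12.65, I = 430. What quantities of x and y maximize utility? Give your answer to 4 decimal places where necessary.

This is Cobb-Douglas in (x−20, y−2): tangency gives 3/7·p_y·(y−2) = 5/7·p_x·(x−20).
After buying the subsistence bundle (20, 2), a share 0.375 of the remaining income goes to x: x* = 20 + 0.375·(I − 20p_x − 2p_y)/p_x.
Discretionary income = 430 − 20·0.75 − 2·12.65 = 389.7; x* = 20 + 0.375·389.7/0.75 = 214.85; y* = 2 + 0.625·389.7/12.65 = 21.254.

x* = 214.85, y* = 21.254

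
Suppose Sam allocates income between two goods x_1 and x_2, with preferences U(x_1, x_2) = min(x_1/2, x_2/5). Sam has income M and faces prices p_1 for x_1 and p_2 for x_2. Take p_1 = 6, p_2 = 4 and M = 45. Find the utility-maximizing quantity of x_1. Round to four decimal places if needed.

With perfect complements, no substitution: consume in ratio x_1:x_2 = 2:5.
Budget: p_1·x_1 + p_2·(5/2)·x_1 = M, so (2·p_1 + 5·p_2)·x_1 = 2·M.
Demand: x_1*(p_1,p_2,M) = 2·M/(2·p_1 + 5·p_2), x_2* = 5·M/(2·p_1 + 5·p_2).
Here 2·6 + 5·4 = 32, giving x_1* = 2.8125.

x_1* = 2.8125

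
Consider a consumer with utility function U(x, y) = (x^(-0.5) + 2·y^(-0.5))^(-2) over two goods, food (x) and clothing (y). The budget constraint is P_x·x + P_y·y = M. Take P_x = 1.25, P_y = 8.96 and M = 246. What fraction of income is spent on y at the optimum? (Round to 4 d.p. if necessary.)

share on y = 0.7537

MRS = MU_x/MU_y = (1/2)·(y/x)^(1.5). Set equal to P_x/P_y.
Solve for the ratio: y/x = [2·P_x/P_y]^(2/3).
Substitute y = (y/x)·x into the budget: x* = M/(P_x + P_y·(y/x)).
Numerically y/x = 0.426994, so x* = 246/(1.25 + 8.96·0.426994) = 48.4647 and y* = 0.426994·48.4647 = 20.6941.
Expenditure on y: 8.96·20.6941 = 185.4192; share = 0.7537.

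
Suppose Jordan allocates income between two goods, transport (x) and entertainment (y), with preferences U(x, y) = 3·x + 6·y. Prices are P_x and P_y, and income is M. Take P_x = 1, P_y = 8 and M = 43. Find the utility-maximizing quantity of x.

Perfect substitutes: compare marginal utility per dollar. 3/P_x vs 6/P_y → 3 vs 0.75.
x gives more utility per dollar, so spend all income on x: x* = M/P_x, y* = 0.
Numerically: x* = 43, y* = 0.

x* = 43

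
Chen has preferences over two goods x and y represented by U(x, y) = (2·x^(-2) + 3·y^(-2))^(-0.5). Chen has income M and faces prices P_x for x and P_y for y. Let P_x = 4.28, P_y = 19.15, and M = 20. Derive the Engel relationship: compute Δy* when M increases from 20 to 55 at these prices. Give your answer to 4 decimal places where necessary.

MRS = MU_x/MU_y = (2/3)·(y/x)^(3). Set equal to P_x/P_y.
Solve for the ratio: y/x = [(3/2)·P_x/P_y]^(1/3).
With the ratio pinned down, the budget gives x* = M/(P_x + P_y·(y/x)) and y* = (y/x)·x*.
Numerically y/x = 0.694686, so x* = 20/(4.28 + 19.15·0.694686) = 1.1374 and y* = 0.694686·1.1374 = 0.7902.
At M' = 55: y* = 2.173. Change: 2.173 − 0.7902 = 1.3828.

Δy* = 1.3828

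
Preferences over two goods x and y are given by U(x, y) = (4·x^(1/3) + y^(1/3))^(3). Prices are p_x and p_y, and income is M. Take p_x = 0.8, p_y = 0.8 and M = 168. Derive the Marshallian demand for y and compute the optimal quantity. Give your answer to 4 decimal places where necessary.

y* = 23.3333

MRS = MU_x/MU_y = 4·(y/x)^(2/3). Set equal to p_x/p_y.
Hence y/x = ((1/4)·p_x/p_y)^(1/(2/3)), i.e. raised to the 1.5 power.
With the ratio pinned down, the budget gives x* = M/(p_x + p_y·(y/x)) and y* = (y/x)·x*.
Numerically y/x = 0.125, so x* = 168/(0.8 + 0.8·0.125) = 186.6667 and y* = 0.125·186.6667 = 23.3333.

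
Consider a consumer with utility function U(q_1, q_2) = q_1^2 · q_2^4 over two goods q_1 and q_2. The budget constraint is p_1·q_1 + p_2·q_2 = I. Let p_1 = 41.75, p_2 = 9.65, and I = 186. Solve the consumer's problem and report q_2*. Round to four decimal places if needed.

Tangency: MRS = (1/2)·q_2/q_1 = p_1/p_2.
So 2·p_2·q_2 = 4·p_1·q_1; combined with the budget, a share 1/3 of income goes to q_1.
Demand: q_1*(p_1,p_2,I) = 1/3·I/p_1 and q_2* = 2/3·I/p_2.
At p_1=41.75, p_2=9.65, I=186: q_2* = 2/3·186/9.65 = 12.8497.

q_2* = 12.8497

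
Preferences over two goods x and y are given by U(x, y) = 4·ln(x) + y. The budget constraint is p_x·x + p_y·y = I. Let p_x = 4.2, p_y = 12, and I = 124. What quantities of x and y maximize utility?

MU_x = 4/x, MU_y = 1. Tangency: 4/x = p_x/p_y.
So x*(p_x,p_y) = 4·p_y/p_x, independent of income; and y* = (I − 4·p_y)/p_y.
At the given prices: x* = 4·12/4.2 = 11.4286, and y* = 6.3333.

x* = 11.4286, y* = 6.3333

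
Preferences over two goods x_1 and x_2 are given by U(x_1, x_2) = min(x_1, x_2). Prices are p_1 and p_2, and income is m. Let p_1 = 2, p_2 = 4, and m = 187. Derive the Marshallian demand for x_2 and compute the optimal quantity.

Here 2 + 4 = 6, giving x_2* = 31.1667.

x_2* = 31.1667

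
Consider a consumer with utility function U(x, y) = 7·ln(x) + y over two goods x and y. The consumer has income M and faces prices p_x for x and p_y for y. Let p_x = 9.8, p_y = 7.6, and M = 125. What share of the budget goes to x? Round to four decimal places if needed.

share on x = 0.4256

MU_x = 7/x, MU_y = 1. Tangency: 7/x = p_x/p_y.
So x*(p_x,p_y) = 7·p_y/p_x, independent of income; and y* = (M − 7·p_y)/p_y.
At the given prices: x* = 7·7.6/9.8 = 5.4286, and y* = 9.4474.
Expenditure on x: 9.8·5.4286 = 53.2; share = 0.4256.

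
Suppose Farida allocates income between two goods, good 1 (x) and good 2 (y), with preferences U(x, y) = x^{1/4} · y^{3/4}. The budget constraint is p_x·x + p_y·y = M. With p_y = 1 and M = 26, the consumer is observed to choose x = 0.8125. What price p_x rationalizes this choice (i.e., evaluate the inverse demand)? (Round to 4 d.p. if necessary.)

p_x = 8

MU_x/MU_y = (0.25·y)/(0.75·x); tangency sets this equal to p_x/p_y.
Rearranging, p_y·y = 3·p_x·x. Substituting into the budget gives p_x·x·(1 + 3) = M.
Demand: x*(p_x,p_y,M) = 0.25·M/p_x and y* = 0.75·M/p_y.
Set x* = 0.8125 in the demand function and solve for p_x: p_x = 8.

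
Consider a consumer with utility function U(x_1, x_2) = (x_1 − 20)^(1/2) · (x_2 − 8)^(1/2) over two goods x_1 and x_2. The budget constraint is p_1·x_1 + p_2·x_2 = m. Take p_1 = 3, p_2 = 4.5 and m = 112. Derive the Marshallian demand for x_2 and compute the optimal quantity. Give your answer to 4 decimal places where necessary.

MRS = (x_2−8)/(x_1−20). Tangency with p_1/p_2 gives x_2−8 = (p_1/p_2)·(x_1−20).
After buying the subsistence bundle (20, 8), a share 0.5 of the remaining income goes to x_1: x_1* = 20 + 0.5·(m − 20p_1 − 8p_2)/p_1.
Discretionary income = 112 − 20·3 − 8·4.5 = 16; x_2* = 8 + 0.5·16/4.5 = 9.7778.

x_2* = 9.7778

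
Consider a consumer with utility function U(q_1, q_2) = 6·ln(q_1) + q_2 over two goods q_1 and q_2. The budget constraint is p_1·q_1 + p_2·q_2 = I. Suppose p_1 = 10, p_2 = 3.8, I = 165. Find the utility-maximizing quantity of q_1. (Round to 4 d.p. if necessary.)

At the given prices: q_1* = 6·3.8/10 = 2.28.

q_1* = 2.28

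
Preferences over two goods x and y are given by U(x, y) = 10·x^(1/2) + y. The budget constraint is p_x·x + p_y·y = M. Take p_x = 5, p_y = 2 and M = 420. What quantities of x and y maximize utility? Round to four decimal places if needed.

x* = 4, y* = 200

Set MRS = p_x/p_y: 5·x^(−1/2) = p_x/p_y.
Solve: √x = 5·p_y/p_x, so x*(p_x,p_y) = (5·p_y/p_x)², and y* = (M − p_x·x*)/p_y.
Plugging in: x* = (5·2/5)² = 4, y* = 200.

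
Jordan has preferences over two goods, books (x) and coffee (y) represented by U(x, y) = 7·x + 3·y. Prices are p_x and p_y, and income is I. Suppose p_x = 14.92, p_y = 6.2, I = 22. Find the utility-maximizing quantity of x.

x* = 0

y gives more utility per dollar, so spend all income on y: y* = I/p_y, x* = 0.
Numerically: x* = 0, y* = 3.5484.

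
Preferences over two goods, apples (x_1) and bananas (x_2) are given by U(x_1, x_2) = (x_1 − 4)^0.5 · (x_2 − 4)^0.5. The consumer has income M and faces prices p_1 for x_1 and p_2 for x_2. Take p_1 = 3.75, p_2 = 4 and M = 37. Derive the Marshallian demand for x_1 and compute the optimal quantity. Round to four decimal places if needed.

x_1* = 4.8

Let x_1' = x_1−4, x_2' = x_2−4. MRS = x_2'/x_1' = p_1/p_2.
Substituting into the budget: x_1* = 4 + 0.5·(M − 4·p_1 − 4·p_2)/p_1, and x_2* = 4 + 0.5·(…)/p_2.
Discretionary income = 37 − 4·3.75 − 4·4 = 6; x_1* = 4 + 0.5·6/3.75 = 4.8.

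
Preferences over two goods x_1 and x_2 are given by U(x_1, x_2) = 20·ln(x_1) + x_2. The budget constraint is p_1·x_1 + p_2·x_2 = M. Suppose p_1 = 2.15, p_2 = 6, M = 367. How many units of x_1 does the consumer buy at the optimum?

MU_x_1 = 20/x_1, MU_x_2 = 1. Tangency: 20/x_1 = p_1/p_2.
So x_1*(p_1,p_2) = 20·p_2/p_1, independent of income; and x_2* = (M − 20·p_2)/p_2.
At the given prices: x_1* = 20·6/2.15 = 55.814.

x_1* = 55.814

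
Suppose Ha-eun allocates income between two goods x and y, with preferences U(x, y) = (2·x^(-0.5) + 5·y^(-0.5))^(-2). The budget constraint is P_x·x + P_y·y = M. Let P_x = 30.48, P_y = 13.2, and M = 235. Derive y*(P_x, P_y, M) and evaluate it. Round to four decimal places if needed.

y* = 10.3653

MRS = MU_x/MU_y = (2/5)·(y/x)^(1.5). Set equal to P_x/P_y.
Solve for the ratio: y/x = [(5/2)·P_x/P_y]^(2/3).
Substitute y = (y/x)·x into the budget: x* = M/(P_x + P_y·(y/x)).
Numerically y/x = 3.21801, so x* = 235/(30.48 + 13.2·3.21801) = 3.221 and y* = 3.21801·3.221 = 10.3653.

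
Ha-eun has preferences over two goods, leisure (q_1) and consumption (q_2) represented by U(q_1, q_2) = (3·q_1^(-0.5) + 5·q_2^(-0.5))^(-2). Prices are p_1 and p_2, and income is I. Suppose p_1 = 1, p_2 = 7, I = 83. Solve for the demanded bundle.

From the CES first-order condition, (3/5)·(q_2/q_1)^(1.5) = p_1/p_2.
Hence q_2/q_1 = ((5/3)·p_1/p_2)^(1/(1.5)), i.e. raised to the 2/3 power.
With the ratio pinned down, the budget gives q_1* = I/(p_1 + p_2·(q_2/q_1)) and q_2* = (q_2/q_1)·q_1*.
Numerically q_2/q_1 = 0.38415, so q_1* = 83/(1 + 7·0.38415) = 22.499 and q_2* = 0.38415·22.499 = 8.643.

q_1* = 22.499, q_2* = 8.643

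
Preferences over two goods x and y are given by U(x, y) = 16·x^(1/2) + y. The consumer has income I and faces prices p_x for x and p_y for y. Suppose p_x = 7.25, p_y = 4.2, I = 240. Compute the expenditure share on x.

Set MRS = p_x/p_y: 8·x^(−1/2) = p_x/p_y.
Solve: √x = 8·p_y/p_x, so x*(p_x,p_y) = (8·p_y/p_x)², and y* = (I − p_x·x*)/p_y.
Plugging in: x* = (8·4.2/7.25)² = 21.4784, y* = 20.067.
Expenditure on x: 7.25·21.4784 = 155.7186; share = 0.6488.

share on x = 0.6488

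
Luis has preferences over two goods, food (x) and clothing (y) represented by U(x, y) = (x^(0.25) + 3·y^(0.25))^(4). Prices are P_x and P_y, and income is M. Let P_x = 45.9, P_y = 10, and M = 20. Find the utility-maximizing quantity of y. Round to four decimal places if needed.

y* = 1.7558

MU_x ∝ x^(-0.75), MU_y ∝ 3·y^(-0.75), so MRS = (1/3)·(y/x)^(0.75) = P_x/P_y.
Hence y/x = (3·P_x/P_y)^(1/(0.75)), i.e. raised to the 4/3 power.
With the ratio pinned down, the budget gives x* = M/(P_x + P_y·(y/x)) and y* = (y/x)·x*.
Numerically y/x = 33.004913, so x* = 20/(45.9 + 10·33.004913) = 0.0532 and y* = 33.004913·0.0532 = 1.7558.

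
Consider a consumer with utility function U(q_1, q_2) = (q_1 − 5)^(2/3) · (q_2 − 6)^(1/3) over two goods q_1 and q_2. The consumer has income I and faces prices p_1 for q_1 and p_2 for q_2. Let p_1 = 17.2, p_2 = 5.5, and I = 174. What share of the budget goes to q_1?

share on q_1 = 0.705

This is Cobb-Douglas in (q_1−5, q_2−6): tangency gives 2/3·p_2·(q_2−6) = 1/3·p_1·(q_1−5).
Substituting into the budget: q_1* = 5 + 2/3·(I − 5·p_1 − 6·p_2)/p_1, and q_2* = 6 + 1/3·(…)/p_2.
Discretionary income = 174 − 5·17.2 − 6·5.5 = 55; q_1* = 5 + 2/3·55/17.2 = 7.1318; q_2* = 6 + 1/3·55/5.5 = 9.3333.
Expenditure on q_1: 17.2·7.1318 = 122.6667; share = 0.705.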